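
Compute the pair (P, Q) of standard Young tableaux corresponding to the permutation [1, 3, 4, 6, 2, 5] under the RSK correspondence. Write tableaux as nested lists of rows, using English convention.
P = [[1, 2, 4, 5], [3, 6]], Q = [[1, 2, 3, 4], [5, 6]]

Insert each entry of the permutation into P by Schensted row insertion, recording in Q the position of each new cell.

Insert 1: appended to row 1. P = [[1]].
Insert 3: appended to row 1. P = [[1, 3]].
Insert 4: appended to row 1. P = [[1, 3, 4]].
Insert 6: appended to row 1. P = [[1, 3, 4, 6]].
Insert 2: 2 bumps 3 from row 1; 3 starts row 2. P = [[1, 2, 4, 6], [3]].
Insert 5: 5 bumps 6 from row 1; 6 appends to row 2. P = [[1, 2, 4, 5], [3, 6]].

So P = [[1, 2, 4, 5], [3, 6]], Q = [[1, 2, 3, 4], [5, 6]].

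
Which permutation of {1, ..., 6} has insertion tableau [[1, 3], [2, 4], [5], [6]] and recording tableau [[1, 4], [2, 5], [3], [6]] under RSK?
Reverse the RSK construction: for i from n down to 1, find the cell of Q containing i, remove the entry at that cell from P, and reverse-bump it up through P; the value ejected from row 1 is w(i).

Step i=6: Q has 6 at row 4, column 1; remove 6 from row 4 of P and reverse-bump: 6 enters row 3 and ejects 5; 5 enters row 2 and ejects 4; 4 enters row 1 and ejects 3. So w(6) = 3. P is now [[1, 4], [2, 5], [6]].
Step i=5: Q has 5 at row 2, column 2; remove 5 from row 2 of P and reverse-bump: 5 enters row 1 and ejects 4. So w(5) = 4. P is now [[1, 5], [2], [6]].
Step i=4: Q has 4 at row 1, column 2; remove that cell from P, ejecting 5. So w(4) = 5. P is now [[1], [2], [6]].
Step i=3: Q has 3 at row 3, column 1; remove 6 from row 3 of P and reverse-bump: 6 enters row 2 and ejects 2; 2 enters row 1 and ejects 1. So w(3) = 1. P is now [[2], [6]].
Step i=2: Q has 2 at row 2, column 1; remove 6 from row 2 of P and reverse-bump: 6 enters row 1 and ejects 2. So w(2) = 2. P is now [[6]].
Step i=1: Q has 1 at row 1, column 1; remove that cell from P, ejecting 6. So w(1) = 6. P is now [].

So w = 6 2 1 5 4 3.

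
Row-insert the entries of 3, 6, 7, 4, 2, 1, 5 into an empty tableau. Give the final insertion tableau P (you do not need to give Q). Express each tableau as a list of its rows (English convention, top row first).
Insert 3: appended to row 1. P = [[3]].
Insert 6: appended to row 1. P = [[3, 6]].
Insert 7: appended to row 1. P = [[3, 6, 7]].
Insert 4: 4 bumps 6 from row 1; 6 starts row 2. P = [[3, 4, 7], [6]].
Insert 2: 2 bumps 3 from row 1; 3 bumps 6 from row 2; 6 starts row 3. P = [[2, 4, 7], [3], [6]].
Insert 1: 1 bumps 2 from row 1; 2 bumps 3 from row 2; 3 bumps 6 from row 3; 6 starts row 4. P = [[1, 4, 7], [2], [3], [6]].
Insert 5: 5 bumps 7 from row 1; 7 appends to row 2. P = [[1, 4, 5], [2, 7], [3], [6]].

So P = [[1, 4, 5], [2, 7], [3], [6]].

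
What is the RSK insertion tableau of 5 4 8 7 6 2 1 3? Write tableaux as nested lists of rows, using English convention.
P = [[1, 3], [2, 6], [4, 7], [5], [8]]

Insert 5: appended to row 1. P = [[5]].
Insert 4: 4 bumps 5 from row 1; 5 starts row 2. P = [[4], [5]].
Insert 8: appended to row 1. P = [[4, 8], [5]].
Insert 7: 7 bumps 8 from row 1; 8 appends to row 2. P = [[4, 7], [5, 8]].
Insert 6: 6 bumps 7 from row 1; 7 bumps 8 from row 2; 8 starts row 3. P = [[4, 6], [5, 7], [8]].
Insert 2: 2 bumps 4 from row 1; 4 bumps 5 from row 2; 5 bumps 8 from row 3; 8 starts row 4. P = [[2, 6], [4, 7], [5], [8]].
Insert 1: 1 bumps 2 from row 1; 2 bumps 4 from row 2; 4 bumps 5 from row 3; 5 bumps 8 from row 4; 8 starts row 5. P = [[1, 6], [2, 7], [4], [5], [8]].
Insert 3: 3 bumps 6 from row 1; 6 bumps 7 from row 2; 7 appends to row 3. P = [[1, 3], [2, 6], [4, 7], [5], [8]].

So P = [[1, 3], [2, 6], [4, 7], [5], [8]].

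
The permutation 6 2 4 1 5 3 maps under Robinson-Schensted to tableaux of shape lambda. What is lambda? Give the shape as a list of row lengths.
[3, 2, 1]

RSK row insertion gives P = [[1, 3, 5], [2, 4], [6]], which has shape [3, 2, 1].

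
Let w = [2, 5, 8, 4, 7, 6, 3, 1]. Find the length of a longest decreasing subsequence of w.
5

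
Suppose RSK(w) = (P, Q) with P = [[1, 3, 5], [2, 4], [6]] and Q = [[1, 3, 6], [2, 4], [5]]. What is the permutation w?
Reverse RSK: for i = n, n-1, ..., 1, locate i in Q, remove the corresponding corner cell from P, and reverse-bump its entry up through P; the value ejected from row 1 is w(i).

So w = 2 1 6 4 3 5.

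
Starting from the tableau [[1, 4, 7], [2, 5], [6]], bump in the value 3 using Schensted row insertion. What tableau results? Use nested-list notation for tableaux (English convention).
[[1, 3, 7], [2, 4], [5], [6]]

In row 1, 3 replaces 4 (the leftmost entry greater than 3); 4 is bumped to row 2. In row 2, 4 replaces 5 (the leftmost entry greater than 4); 5 is bumped to row 3. In row 3, 5 replaces 6 (the leftmost entry greater than 5); 6 is bumped to row 4. 6 starts a new row 4. The new tableau is [[1, 3, 7], [2, 4], [5], [6]].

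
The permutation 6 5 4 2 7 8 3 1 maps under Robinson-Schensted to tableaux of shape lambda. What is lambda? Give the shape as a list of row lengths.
Row-insert each entry into an empty tableau.

After inserting 6: P = [[6]].
After inserting 5: P = [[5], [6]].
After inserting 4: P = [[4], [5], [6]].
After inserting 2: P = [[2], [4], [5], [6]].
After inserting 7: P = [[2, 7], [4], [5], [6]].
After inserting 8: P = [[2, 7, 8], [4], [5], [6]].
After inserting 3: P = [[2, 3, 8], [4, 7], [5], [6]].
After inserting 1: P = [[1, 3, 8], [2, 7], [4], [5], [6]].

The final insertion tableau P = [[1, 3, 8], [2, 7], [4], [5], [6]] has shape [3, 2, 1, 1, 1].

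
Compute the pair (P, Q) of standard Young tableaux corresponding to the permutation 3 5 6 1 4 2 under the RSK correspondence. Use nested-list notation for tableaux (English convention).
Insert each entry of the permutation into P by Schensted row insertion, recording in Q the position of each new cell.

Insert 3: appended to row 1. P = [[3]].
Insert 5: appended to row 1. P = [[3, 5]].
Insert 6: appended to row 1. P = [[3, 5, 6]].
Insert 1: 1 bumps 3 from row 1; 3 starts row 2. P = [[1, 5, 6], [3]].
Insert 4: 4 bumps 5 from row 1; 5 appends to row 2. P = [[1, 4, 6], [3, 5]].
Insert 2: 2 bumps 4 from row 1; 4 bumps 5 from row 2; 5 starts row 3. P = [[1, 2, 6], [3, 4], [5]].

So P = [[1, 2, 6], [3, 4], [5]], Q = [[1, 2, 3], [4, 5], [6]].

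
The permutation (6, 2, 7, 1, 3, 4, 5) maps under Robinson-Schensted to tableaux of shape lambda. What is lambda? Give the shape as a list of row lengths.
Row-insert each entry into an empty tableau.

After inserting 6: P = [[6]].
After inserting 2: P = [[2], [6]].
After inserting 7: P = [[2, 7], [6]].
After inserting 1: P = [[1, 7], [2], [6]].
After inserting 3: P = [[1, 3], [2, 7], [6]].
After inserting 4: P = [[1, 3, 4], [2, 7], [6]].
After inserting 5: P = [[1, 3, 4, 5], [2, 7], [6]].

The final insertion tableau P = [[1, 3, 4, 5], [2, 7], [6]] has shape [4, 2, 1].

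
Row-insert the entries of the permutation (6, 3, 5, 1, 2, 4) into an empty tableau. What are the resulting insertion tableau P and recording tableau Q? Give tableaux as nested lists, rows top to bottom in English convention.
P = [[1, 2, 4], [3, 5], [6]], Q = [[1, 3, 6], [2, 5], [4]]

Insert each entry of the permutation into P by Schensted row insertion, recording in Q the position of each new cell.

After inserting 6: P = [[6]].
After inserting 3: P = [[3], [6]].
After inserting 5: P = [[3, 5], [6]].
After inserting 1: P = [[1, 5], [3], [6]].
After inserting 2: P = [[1, 2], [3, 5], [6]].
After inserting 4: P = [[1, 2, 4], [3, 5], [6]].

So P = [[1, 2, 4], [3, 5], [6]], Q = [[1, 3, 6], [2, 5], [4]].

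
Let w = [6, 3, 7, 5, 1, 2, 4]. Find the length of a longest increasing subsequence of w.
3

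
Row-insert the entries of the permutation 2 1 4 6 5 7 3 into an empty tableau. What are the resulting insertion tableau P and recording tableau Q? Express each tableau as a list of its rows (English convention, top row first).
P = [[1, 3, 5, 7], [2, 4], [6]], Q = [[1, 3, 4, 6], [2, 5], [7]]

Insert each entry of the permutation into P by Schensted row insertion, recording in Q the position of each new cell.

Insert 2: appended to row 1. P = [[2]].
Insert 1: 1 bumps 2 from row 1; 2 starts row 2. P = [[1], [2]].
Insert 4: appended to row 1. P = [[1, 4], [2]].
Insert 6: appended to row 1. P = [[1, 4, 6], [2]].
Insert 5: 5 bumps 6 from row 1; 6 appends to row 2. P = [[1, 4, 5], [2, 6]].
Insert 7: appended to row 1. P = [[1, 4, 5, 7], [2, 6]].
Insert 3: 3 bumps 4 from row 1; 4 bumps 6 from row 2; 6 starts row 3. P = [[1, 3, 5, 7], [2, 4], [6]].

So P = [[1, 3, 5, 7], [2, 4], [6]], Q = [[1, 3, 4, 6], [2, 5], [7]].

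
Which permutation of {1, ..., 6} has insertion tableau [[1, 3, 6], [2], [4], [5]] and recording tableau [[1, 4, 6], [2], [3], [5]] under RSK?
5 4 2 3 1 6

Reverse the RSK construction: for i from n down to 1, find the cell of Q containing i, remove the entry at that cell from P, and reverse-bump it up through P; the value ejected from row 1 is w(i).

Step i=6: Q has 6 at row 1, column 3; remove that cell from P, ejecting 6. So w(6) = 6. P is now [[1, 3], [2], [4], [5]].
Step i=5: Q has 5 at row 4, column 1; remove 5 from row 4 of P and reverse-bump: 5 enters row 3 and ejects 4; 4 enters row 2 and ejects 2; 2 enters row 1 and ejects 1. So w(5) = 1. P is now [[2, 3], [4], [5]].
Step i=4: Q has 4 at row 1, column 2; remove that cell from P, ejecting 3. So w(4) = 3. P is now [[2], [4], [5]].
Step i=3: Q has 3 at row 3, column 1; remove 5 from row 3 of P and reverse-bump: 5 enters row 2 and ejects 4; 4 enters row 1 and ejects 2. So w(3) = 2. P is now [[4], [5]].
Step i=2: Q has 2 at row 2, column 1; remove 5 from row 2 of P and reverse-bump: 5 enters row 1 and ejects 4. So w(2) = 4. P is now [[5]].
Step i=1: Q has 1 at row 1, column 1; remove that cell from P, ejecting 5. So w(1) = 5. P is now [].

So w = 5 4 2 3 1 6.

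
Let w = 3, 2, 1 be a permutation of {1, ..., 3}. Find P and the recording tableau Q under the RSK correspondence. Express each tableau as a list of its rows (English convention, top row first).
P = [[1], [2], [3]], Q = [[1], [2], [3]]

Insert each entry of the permutation into P by Schensted row insertion, recording in Q the position of each new cell.

Insert 3: appended to row 1. P = [[3]].
Insert 2: 2 bumps 3 from row 1; 3 starts row 2. P = [[2], [3]].
Insert 1: 1 bumps 2 from row 1; 2 bumps 3 from row 2; 3 starts row 3. P = [[1], [2], [3]].

So P = [[1], [2], [3]], Q = [[1], [2], [3]].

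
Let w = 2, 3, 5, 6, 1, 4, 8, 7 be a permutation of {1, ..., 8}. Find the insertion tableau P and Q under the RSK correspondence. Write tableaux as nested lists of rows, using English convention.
P = [[1, 3, 4, 6, 7], [2, 5, 8]], Q = [[1, 2, 3, 4, 7], [5, 6, 8]]

Insert each entry of the permutation into P by Schensted row insertion, recording in Q the position of each new cell.

Insert 2: appended to row 1. P = [[2]], Q = [[1]].
Insert 3: appended to row 1. P = [[2, 3]], Q = [[1, 2]].
Insert 5: appended to row 1. P = [[2, 3, 5]], Q = [[1, 2, 3]].
Insert 6: appended to row 1. P = [[2, 3, 5, 6]], Q = [[1, 2, 3, 4]].
Insert 1: 1 bumps 2 from row 1; 2 starts row 2. P = [[1, 3, 5, 6], [2]], Q = [[1, 2, 3, 4], [5]].
Insert 4: 4 bumps 5 from row 1; 5 appends to row 2. P = [[1, 3, 4, 6], [2, 5]], Q = [[1, 2, 3, 4], [5, 6]].
Insert 8: appended to row 1. P = [[1, 3, 4, 6, 8], [2, 5]], Q = [[1, 2, 3, 4, 7], [5, 6]].
Insert 7: 7 bumps 8 from row 1; 8 appends to row 2. P = [[1, 3, 4, 6, 7], [2, 5, 8]], Q = [[1, 2, 3, 4, 7], [5, 6, 8]].

So P = [[1, 3, 4, 6, 7], [2, 5, 8]], Q = [[1, 2, 3, 4, 7], [5, 6, 8]].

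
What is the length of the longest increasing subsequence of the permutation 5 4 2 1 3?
2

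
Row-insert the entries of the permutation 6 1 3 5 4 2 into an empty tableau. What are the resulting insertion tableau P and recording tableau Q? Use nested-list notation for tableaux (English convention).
P = [[1, 2, 4], [3], [5], [6]], Q = [[1, 3, 4], [2], [5], [6]]

Insert each entry of the permutation into P by Schensted row insertion, recording in Q the position of each new cell.

After inserting 6: P = [[6]].
After inserting 1: P = [[1], [6]].
After inserting 3: P = [[1, 3], [6]].
After inserting 5: P = [[1, 3, 5], [6]].
After inserting 4: P = [[1, 3, 4], [5], [6]].
After inserting 2: P = [[1, 2, 4], [3], [5], [6]].

So P = [[1, 2, 4], [3], [5], [6]], Q = [[1, 3, 4], [2], [5], [6]].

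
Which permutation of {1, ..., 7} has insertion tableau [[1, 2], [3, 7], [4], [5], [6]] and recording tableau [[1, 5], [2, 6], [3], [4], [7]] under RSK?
Reverse the RSK construction: for i from n down to 1, find the cell of Q containing i, remove the entry at that cell from P, and reverse-bump it up through P; the value ejected from row 1 is w(i).

Step i=7: Q has 7 at row 5, column 1; remove 6 from row 5 of P and reverse-bump: 6 enters row 4 and ejects 5; 5 enters row 3 and ejects 4; 4 enters row 2 and ejects 3; 3 enters row 1 and ejects 2. So w(7) = 2. P is now [[1, 3], [4, 7], [5], [6]].
Step i=6: Q has 6 at row 2, column 2; remove 7 from row 2 of P and reverse-bump: 7 enters row 1 and ejects 3. So w(6) = 3. P is now [[1, 7], [4], [5], [6]].
Step i=5: Q has 5 at row 1, column 2; remove that cell from P, ejecting 7. So w(5) = 7. P is now [[1], [4], [5], [6]].
Step i=4: Q has 4 at row 4, column 1; remove 6 from row 4 of P and reverse-bump: 6 enters row 3 and ejects 5; 5 enters row 2 and ejects 4; 4 enters row 1 and ejects 1. So w(4) = 1. P is now [[4], [5], [6]].
Step i=3: Q has 3 at row 3, column 1; remove 6 from row 3 of P and reverse-bump: 6 enters row 2 and ejects 5; 5 enters row 1 and ejects 4. So w(3) = 4. P is now [[5], [6]].
Step i=2: Q has 2 at row 2, column 1; remove 6 from row 2 of P and reverse-bump: 6 enters row 1 and ejects 5. So w(2) = 5. P is now [[6]].
Step i=1: Q has 1 at row 1, column 1; remove that cell from P, ejecting 6. So w(1) = 6. P is now [].

So w = 6 5 4 1 7 3 2.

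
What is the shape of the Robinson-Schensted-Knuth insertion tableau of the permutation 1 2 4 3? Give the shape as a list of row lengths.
[3, 1]

Row-insert each entry into an empty tableau.

After inserting 1: P = [[1]].
After inserting 2: P = [[1, 2]].
After inserting 4: P = [[1, 2, 4]].
After inserting 3: P = [[1, 2, 3], [4]].

The final insertion tableau P = [[1, 2, 3], [4]] has shape [3, 1].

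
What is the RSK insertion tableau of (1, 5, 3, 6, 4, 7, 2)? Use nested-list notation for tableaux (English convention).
Insert 1: appended to row 1. P = [[1]].
Insert 5: appended to row 1. P = [[1, 5]].
Insert 3: 3 bumps 5 from row 1; 5 starts row 2. P = [[1, 3], [5]].
Insert 6: appended to row 1. P = [[1, 3, 6], [5]].
Insert 4: 4 bumps 6 from row 1; 6 appends to row 2. P = [[1, 3, 4], [5, 6]].
Insert 7: appended to row 1. P = [[1, 3, 4, 7], [5, 6]].
Insert 2: 2 bumps 3 from row 1; 3 bumps 5 from row 2; 5 starts row 3. P = [[1, 2, 4, 7], [3, 6], [5]].

So P = [[1, 2, 4, 7], [3, 6], [5]].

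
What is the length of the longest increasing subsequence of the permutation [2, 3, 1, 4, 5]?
4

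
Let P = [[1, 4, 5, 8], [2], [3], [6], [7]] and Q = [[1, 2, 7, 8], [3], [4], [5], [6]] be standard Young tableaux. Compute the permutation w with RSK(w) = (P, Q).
Reverse RSK: for i = n, n-1, ..., 1, locate i in Q, remove the corresponding corner cell from P, and reverse-bump its entry up through P; the value ejected from row 1 is w(i).

So w = 3 7 6 4 2 1 5 8.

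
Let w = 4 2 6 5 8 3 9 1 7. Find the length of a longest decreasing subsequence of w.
4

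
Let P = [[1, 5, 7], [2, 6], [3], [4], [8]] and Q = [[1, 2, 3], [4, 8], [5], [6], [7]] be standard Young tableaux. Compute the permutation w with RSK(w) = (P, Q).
Reverse the RSK construction: for i from n down to 1, find the cell of Q containing i, remove the entry at that cell from P, and reverse-bump it up through P; the value ejected from row 1 is w(i).

Step i=8: Q has 8 at row 2, column 2; remove 6 from row 2 of P and reverse-bump: 6 enters row 1 and ejects 5. So w(8) = 5. P is now [[1, 6, 7], [2], [3], [4], [8]].
Step i=7: Q has 7 at row 5, column 1; remove 8 from row 5 of P and reverse-bump: 8 enters row 4 and ejects 4; 4 enters row 3 and ejects 3; 3 enters row 2 and ejects 2; 2 enters row 1 and ejects 1. So w(7) = 1. P is now [[2, 6, 7], [3], [4], [8]].
Step i=6: Q has 6 at row 4, column 1; remove 8 from row 4 of P and reverse-bump: 8 enters row 3 and ejects 4; 4 enters row 2 and ejects 3; 3 enters row 1 and ejects 2. So w(6) = 2. P is now [[3, 6, 7], [4], [8]].
Step i=5: Q has 5 at row 3, column 1; remove 8 from row 3 of P and reverse-bump: 8 enters row 2 and ejects 4; 4 enters row 1 and ejects 3. So w(5) = 3. P is now [[4, 6, 7], [8]].
Step i=4: Q has 4 at row 2, column 1; remove 8 from row 2 of P and reverse-bump: 8 enters row 1 and ejects 7. So w(4) = 7. P is now [[4, 6, 8]].
Step i=3: Q has 3 at row 1, column 3; remove that cell from P, ejecting 8. So w(3) = 8. P is now [[4, 6]].
Step i=2: Q has 2 at row 1, column 2; remove that cell from P, ejecting 6. So w(2) = 6. P is now [[4]].
Step i=1: Q has 1 at row 1, column 1; remove that cell from P, ejecting 4. So w(1) = 4. P is now [].

So w = 4 6 8 7 3 2 1 5.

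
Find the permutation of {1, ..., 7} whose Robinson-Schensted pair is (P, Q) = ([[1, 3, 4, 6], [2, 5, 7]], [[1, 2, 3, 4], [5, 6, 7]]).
2 3 5 7 1 4 6

Reverse the RSK construction: for i from n down to 1, find the cell of Q containing i, remove the entry at that cell from P, and reverse-bump it up through P; the value ejected from row 1 is w(i).

Step i=7: Q has 7 at row 2, column 3; remove 7 from row 2 of P and reverse-bump: 7 enters row 1 and ejects 6. So w(7) = 6. P is now [[1, 3, 4, 7], [2, 5]].
Step i=6: Q has 6 at row 2, column 2; remove 5 from row 2 of P and reverse-bump: 5 enters row 1 and ejects 4. So w(6) = 4. P is now [[1, 3, 5, 7], [2]].
Step i=5: Q has 5 at row 2, column 1; remove 2 from row 2 of P and reverse-bump: 2 enters row 1 and ejects 1. So w(5) = 1. P is now [[2, 3, 5, 7]].
Step i=4: Q has 4 at row 1, column 4; remove that cell from P, ejecting 7. So w(4) = 7. P is now [[2, 3, 5]].
Step i=3: Q has 3 at row 1, column 3; remove that cell from P, ejecting 5. So w(3) = 5. P is now [[2, 3]].
Step i=2: Q has 2 at row 1, column 2; remove that cell from P, ejecting 3. So w(2) = 3. P is now [[2]].
Step i=1: Q has 1 at row 1, column 1; remove that cell from P, ejecting 2. So w(1) = 2. P is now [].

So w = 2 3 5 7 1 4 6.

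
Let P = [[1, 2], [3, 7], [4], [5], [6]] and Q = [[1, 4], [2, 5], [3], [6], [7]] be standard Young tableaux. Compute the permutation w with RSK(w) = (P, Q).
6 5 1 7 4 3 2

Reverse the RSK construction: for i from n down to 1, find the cell of Q containing i, remove the entry at that cell from P, and reverse-bump it up through P; the value ejected from row 1 is w(i).

Step i=7: Q has 7 at row 5, column 1; remove 6 from row 5 of P and reverse-bump: 6 enters row 4 and ejects 5; 5 enters row 3 and ejects 4; 4 enters row 2 and ejects 3; 3 enters row 1 and ejects 2. So w(7) = 2. P is now [[1, 3], [4, 7], [5], [6]].
Step i=6: Q has 6 at row 4, column 1; remove 6 from row 4 of P and reverse-bump: 6 enters row 3 and ejects 5; 5 enters row 2 and ejects 4; 4 enters row 1 and ejects 3. So w(6) = 3. P is now [[1, 4], [5, 7], [6]].
Step i=5: Q has 5 at row 2, column 2; remove 7 from row 2 of P and reverse-bump: 7 enters row 1 and ejects 4. So w(5) = 4. P is now [[1, 7], [5], [6]].
Step i=4: Q has 4 at row 1, column 2; remove that cell from P, ejecting 7. So w(4) = 7. P is now [[1], [5], [6]].
Step i=3: Q has 3 at row 3, column 1; remove 6 from row 3 of P and reverse-bump: 6 enters row 2 and ejects 5; 5 enters row 1 and ejects 1. So w(3) = 1. P is now [[5], [6]].
Step i=2: Q has 2 at row 2, column 1; remove 6 from row 2 of P and reverse-bump: 6 enters row 1 and ejects 5. So w(2) = 5. P is now [[6]].
Step i=1: Q has 1 at row 1, column 1; remove that cell from P, ejecting 6. So w(1) = 6. P is now [].

So w = 6 5 1 7 4 3 2.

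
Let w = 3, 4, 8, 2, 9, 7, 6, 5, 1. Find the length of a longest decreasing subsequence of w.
5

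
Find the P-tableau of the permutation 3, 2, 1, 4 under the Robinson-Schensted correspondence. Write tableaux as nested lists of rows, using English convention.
Insert 3: appended to row 1. P = [[3]].
Insert 2: 2 bumps 3 from row 1; 3 starts row 2. P = [[2], [3]].
Insert 1: 1 bumps 2 from row 1; 2 bumps 3 from row 2; 3 starts row 3. P = [[1], [2], [3]].
Insert 4: appended to row 1. P = [[1, 4], [2], [3]].

So P = [[1, 4], [2], [3]].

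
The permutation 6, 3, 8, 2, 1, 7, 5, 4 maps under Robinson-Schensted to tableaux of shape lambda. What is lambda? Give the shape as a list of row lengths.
Row-insert each entry into an empty tableau.

After inserting 6: P = [[6]].
After inserting 3: P = [[3], [6]].
After inserting 8: P = [[3, 8], [6]].
After inserting 2: P = [[2, 8], [3], [6]].
After inserting 1: P = [[1, 8], [2], [3], [6]].
After inserting 7: P = [[1, 7], [2, 8], [3], [6]].
After inserting 5: P = [[1, 5], [2, 7], [3, 8], [6]].
After inserting 4: P = [[1, 4], [2, 5], [3, 7], [6, 8]].

The final insertion tableau P = [[1, 4], [2, 5], [3, 7], [6, 8]] has shape [2, 2, 2, 2].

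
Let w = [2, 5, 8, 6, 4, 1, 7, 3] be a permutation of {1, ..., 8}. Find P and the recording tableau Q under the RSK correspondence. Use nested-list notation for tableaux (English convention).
Insert each entry of the permutation into P by Schensted row insertion, recording in Q the position of each new cell.

Insert 2: appended to row 1. P = [[2]].
Insert 5: appended to row 1. P = [[2, 5]].
Insert 8: appended to row 1. P = [[2, 5, 8]].
Insert 6: 6 bumps 8 from row 1; 8 starts row 2. P = [[2, 5, 6], [8]].
Insert 4: 4 bumps 5 from row 1; 5 bumps 8 from row 2; 8 starts row 3. P = [[2, 4, 6], [5], [8]].
Insert 1: 1 bumps 2 from row 1; 2 bumps 5 from row 2; 5 bumps 8 from row 3; 8 starts row 4. P = [[1, 4, 6], [2], [5], [8]].
Insert 7: appended to row 1. P = [[1, 4, 6, 7], [2], [5], [8]].
Insert 3: 3 bumps 4 from row 1; 4 appends to row 2. P = [[1, 3, 6, 7], [2, 4], [5], [8]].

So P = [[1, 3, 6, 7], [2, 4], [5], [8]], Q = [[1, 2, 3, 7], [4, 8], [5], [6]].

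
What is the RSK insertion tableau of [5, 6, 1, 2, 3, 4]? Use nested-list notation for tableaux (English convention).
After inserting 5: P = [[5]].
After inserting 6: P = [[5, 6]].
After inserting 1: P = [[1, 6], [5]].
After inserting 2: P = [[1, 2], [5, 6]].
After inserting 3: P = [[1, 2, 3], [5, 6]].
After inserting 4: P = [[1, 2, 3, 4], [5, 6]].

So P = [[1, 2, 3, 4], [5, 6]].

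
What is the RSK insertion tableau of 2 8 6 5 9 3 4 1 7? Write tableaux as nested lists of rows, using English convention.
Insert 2: appended to row 1. P = [[2]].
Insert 8: appended to row 1. P = [[2, 8]].
Insert 6: 6 bumps 8 from row 1; 8 starts row 2. P = [[2, 6], [8]].
Insert 5: 5 bumps 6 from row 1; 6 bumps 8 from row 2; 8 starts row 3. P = [[2, 5], [6], [8]].
Insert 9: appended to row 1. P = [[2, 5, 9], [6], [8]].
Insert 3: 3 bumps 5 from row 1; 5 bumps 6 from row 2; 6 bumps 8 from row 3; 8 starts row 4. P = [[2, 3, 9], [5], [6], [8]].
Insert 4: 4 bumps 9 from row 1; 9 appends to row 2. P = [[2, 3, 4], [5, 9], [6], [8]].
Insert 1: 1 bumps 2 from row 1; 2 bumps 5 from row 2; 5 bumps 6 from row 3; 6 bumps 8 from row 4; 8 starts row 5. P = [[1, 3, 4], [2, 9], [5], [6], [8]].
Insert 7: appended to row 1. P = [[1, 3, 4, 7], [2, 9], [5], [6], [8]].

So P = [[1, 3, 4, 7], [2, 9], [5], [6], [8]].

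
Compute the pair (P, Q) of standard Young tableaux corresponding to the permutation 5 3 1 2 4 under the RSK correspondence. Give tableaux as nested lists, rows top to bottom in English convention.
Insert each entry of the permutation into P by Schensted row insertion, recording in Q the position of each new cell.

Insert 5: appended to row 1. P = [[5]], Q = [[1]].
Insert 3: 3 bumps 5 from row 1; 5 starts row 2. P = [[3], [5]], Q = [[1], [2]].
Insert 1: 1 bumps 3 from row 1; 3 bumps 5 from row 2; 5 starts row 3. P = [[1], [3], [5]], Q = [[1], [2], [3]].
Insert 2: appended to row 1. P = [[1, 2], [3], [5]], Q = [[1, 4], [2], [3]].
Insert 4: appended to row 1. P = [[1, 2, 4], [3], [5]], Q = [[1, 4, 5], [2], [3]].

So P = [[1, 2, 4], [3], [5]], Q = [[1, 4, 5], [2], [3]].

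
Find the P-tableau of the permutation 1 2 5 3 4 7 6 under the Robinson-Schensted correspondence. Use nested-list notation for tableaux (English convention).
After inserting 1: P = [[1]].
After inserting 2: P = [[1, 2]].
After inserting 5: P = [[1, 2, 5]].
After inserting 3: P = [[1, 2, 3], [5]].
After inserting 4: P = [[1, 2, 3, 4], [5]].
After inserting 7: P = [[1, 2, 3, 4, 7], [5]].
After inserting 6: P = [[1, 2, 3, 4, 6], [5, 7]].

So P = [[1, 2, 3, 4, 6], [5, 7]].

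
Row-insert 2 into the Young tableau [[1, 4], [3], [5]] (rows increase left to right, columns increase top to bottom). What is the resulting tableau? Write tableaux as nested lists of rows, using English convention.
In row 1, 2 replaces 4 (the leftmost entry greater than 2); 4 is bumped to row 2. 4 is appended to row 2. The new tableau is [[1, 2], [3, 4], [5]].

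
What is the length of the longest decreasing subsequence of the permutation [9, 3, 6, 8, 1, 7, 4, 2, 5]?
5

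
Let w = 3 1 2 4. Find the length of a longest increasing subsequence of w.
3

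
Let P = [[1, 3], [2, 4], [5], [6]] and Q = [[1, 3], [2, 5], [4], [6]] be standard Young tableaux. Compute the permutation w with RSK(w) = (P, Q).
6 2 5 1 4 3

Reverse the RSK construction: for i from n down to 1, find the cell of Q containing i, remove the entry at that cell from P, and reverse-bump it up through P; the value ejected from row 1 is w(i).

Step i=6: Q has 6 at row 4, column 1; remove 6 from row 4 of P and reverse-bump: 6 enters row 3 and ejects 5; 5 enters row 2 and ejects 4; 4 enters row 1 and ejects 3. So w(6) = 3. P is now [[1, 4], [2, 5], [6]].
Step i=5: Q has 5 at row 2, column 2; remove 5 from row 2 of P and reverse-bump: 5 enters row 1 and ejects 4. So w(5) = 4. P is now [[1, 5], [2], [6]].
Step i=4: Q has 4 at row 3, column 1; remove 6 from row 3 of P and reverse-bump: 6 enters row 2 and ejects 2; 2 enters row 1 and ejects 1. So w(4) = 1. P is now [[2, 5], [6]].
Step i=3: Q has 3 at row 1, column 2; remove that cell from P, ejecting 5. So w(3) = 5. P is now [[2], [6]].
Step i=2: Q has 2 at row 2, column 1; remove 6 from row 2 of P and reverse-bump: 6 enters row 1 and ejects 2. So w(2) = 2. P is now [[6]].
Step i=1: Q has 1 at row 1, column 1; remove that cell from P, ejecting 6. So w(1) = 6. P is now [].

So w = 6 2 5 1 4 3.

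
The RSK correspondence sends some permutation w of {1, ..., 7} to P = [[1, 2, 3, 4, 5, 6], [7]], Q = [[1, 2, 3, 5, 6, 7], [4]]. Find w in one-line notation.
Reverse the RSK construction: for i from n down to 1, find the cell of Q containing i, remove the entry at that cell from P, and reverse-bump it up through P; the value ejected from row 1 is w(i).

Step i=7: Q has 7 at row 1, column 6; remove that cell from P, ejecting 6. So w(7) = 6. P is now [[1, 2, 3, 4, 5], [7]].
Step i=6: Q has 6 at row 1, column 5; remove that cell from P, ejecting 5. So w(6) = 5. P is now [[1, 2, 3, 4], [7]].
Step i=5: Q has 5 at row 1, column 4; remove that cell from P, ejecting 4. So w(5) = 4. P is now [[1, 2, 3], [7]].
Step i=4: Q has 4 at row 2, column 1; remove 7 from row 2 of P and reverse-bump: 7 enters row 1 and ejects 3. So w(4) = 3. P is now [[1, 2, 7]].
Step i=3: Q has 3 at row 1, column 3; remove that cell from P, ejecting 7. So w(3) = 7. P is now [[1, 2]].
Step i=2: Q has 2 at row 1, column 2; remove that cell from P, ejecting 2. So w(2) = 2. P is now [[1]].
Step i=1: Q has 1 at row 1, column 1; remove that cell from P, ejecting 1. So w(1) = 1. P is now [].

So w = 1 2 7 3 4 5 6.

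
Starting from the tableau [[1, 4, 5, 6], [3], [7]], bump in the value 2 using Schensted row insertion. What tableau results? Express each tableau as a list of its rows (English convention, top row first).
[[1, 2, 5, 6], [3, 4], [7]]

In row 1, 2 replaces 4 (the leftmost entry greater than 2); 4 is bumped to row 2. 4 is appended to row 2. The new tableau is [[1, 2, 5, 6], [3, 4], [7]].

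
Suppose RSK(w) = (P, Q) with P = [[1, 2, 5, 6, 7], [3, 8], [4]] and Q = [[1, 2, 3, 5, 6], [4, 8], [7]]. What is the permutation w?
Reverse the RSK construction: for i from n down to 1, find the cell of Q containing i, remove the entry at that cell from P, and reverse-bump it up through P; the value ejected from row 1 is w(i).

Step i=8: Q has 8 at row 2, column 2; remove 8 from row 2 of P and reverse-bump: 8 enters row 1 and ejects 7. So w(8) = 7. P is now [[1, 2, 5, 6, 8], [3], [4]].
Step i=7: Q has 7 at row 3, column 1; remove 4 from row 3 of P and reverse-bump: 4 enters row 2 and ejects 3; 3 enters row 1 and ejects 2. So w(7) = 2. P is now [[1, 3, 5, 6, 8], [4]].
Step i=6: Q has 6 at row 1, column 5; remove that cell from P, ejecting 8. So w(6) = 8. P is now [[1, 3, 5, 6], [4]].
Step i=5: Q has 5 at row 1, column 4; remove that cell from P, ejecting 6. So w(5) = 6. P is now [[1, 3, 5], [4]].
Step i=4: Q has 4 at row 2, column 1; remove 4 from row 2 of P and reverse-bump: 4 enters row 1 and ejects 3. So w(4) = 3. P is now [[1, 4, 5]].
Step i=3: Q has 3 at row 1, column 3; remove that cell from P, ejecting 5. So w(3) = 5. P is now [[1, 4]].
Step i=2: Q has 2 at row 1, column 2; remove that cell from P, ejecting 4. So w(2) = 4. P is now [[1]].
Step i=1: Q has 1 at row 1, column 1; remove that cell from P, ejecting 1. So w(1) = 1. P is now [].

So w = 1 4 5 3 6 8 2 7.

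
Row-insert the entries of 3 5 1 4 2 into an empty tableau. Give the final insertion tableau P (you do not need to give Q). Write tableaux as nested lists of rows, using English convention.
Insert 3: appended to row 1. P = [[3]].
Insert 5: appended to row 1. P = [[3, 5]].
Insert 1: 1 bumps 3 from row 1; 3 starts row 2. P = [[1, 5], [3]].
Insert 4: 4 bumps 5 from row 1; 5 appends to row 2. P = [[1, 4], [3, 5]].
Insert 2: 2 bumps 4 from row 1; 4 bumps 5 from row 2; 5 starts row 3. P = [[1, 2], [3, 4], [5]].

So P = [[1, 2], [3, 4], [5]].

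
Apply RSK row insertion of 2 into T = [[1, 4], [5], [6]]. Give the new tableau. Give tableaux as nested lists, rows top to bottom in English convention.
[[1, 2], [4], [5], [6]]

In row 1, 2 replaces 4 (the leftmost entry greater than 2); 4 is bumped to row 2. In row 2, 4 replaces 5 (the leftmost entry greater than 4); 5 is bumped to row 3. In row 3, 5 replaces 6 (the leftmost entry greater than 5); 6 is bumped to row 4. 6 starts a new row 4. The new tableau is [[1, 2], [4], [5], [6]].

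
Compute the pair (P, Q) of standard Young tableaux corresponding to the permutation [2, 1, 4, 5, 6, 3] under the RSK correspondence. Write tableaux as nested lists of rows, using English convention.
P = [[1, 3, 5, 6], [2, 4]], Q = [[1, 3, 4, 5], [2, 6]]

Insert each entry of the permutation into P by Schensted row insertion, recording in Q the position of each new cell.

Insert 2: appended to row 1. P = [[2]].
Insert 1: 1 bumps 2 from row 1; 2 starts row 2. P = [[1], [2]].
Insert 4: appended to row 1. P = [[1, 4], [2]].
Insert 5: appended to row 1. P = [[1, 4, 5], [2]].
Insert 6: appended to row 1. P = [[1, 4, 5, 6], [2]].
Insert 3: 3 bumps 4 from row 1; 4 appends to row 2. P = [[1, 3, 5, 6], [2, 4]].

So P = [[1, 3, 5, 6], [2, 4]], Q = [[1, 3, 4, 5], [2, 6]].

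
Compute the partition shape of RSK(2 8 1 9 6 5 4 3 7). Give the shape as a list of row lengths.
[3, 3, 1, 1, 1]

RSK row insertion gives P = [[1, 3, 7], [2, 4, 9], [5], [6], [8]], which has shape [3, 3, 1, 1, 1].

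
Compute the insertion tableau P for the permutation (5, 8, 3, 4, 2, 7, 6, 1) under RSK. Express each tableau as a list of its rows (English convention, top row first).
Insert 5: appended to row 1. P = [[5]].
Insert 8: appended to row 1. P = [[5, 8]].
Insert 3: 3 bumps 5 from row 1; 5 starts row 2. P = [[3, 8], [5]].
Insert 4: 4 bumps 8 from row 1; 8 appends to row 2. P = [[3, 4], [5, 8]].
Insert 2: 2 bumps 3 from row 1; 3 bumps 5 from row 2; 5 starts row 3. P = [[2, 4], [3, 8], [5]].
Insert 7: appended to row 1. P = [[2, 4, 7], [3, 8], [5]].
Insert 6: 6 bumps 7 from row 1; 7 bumps 8 from row 2; 8 appends to row 3. P = [[2, 4, 6], [3, 7], [5, 8]].
Insert 1: 1 bumps 2 from row 1; 2 bumps 3 from row 2; 3 bumps 5 from row 3; 5 starts row 4. P = [[1, 4, 6], [2, 7], [3, 8], [5]].

So P = [[1, 4, 6], [2, 7], [3, 8], [5]].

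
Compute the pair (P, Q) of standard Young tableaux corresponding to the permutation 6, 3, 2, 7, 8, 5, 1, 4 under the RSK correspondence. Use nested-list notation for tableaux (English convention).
P = [[1, 4, 8], [2, 5], [3, 7], [6]], Q = [[1, 4, 5], [2, 6], [3, 8], [7]]

Insert each entry of the permutation into P by Schensted row insertion, recording in Q the position of each new cell.

Insert 6: appended to row 1. P = [[6]].
Insert 3: 3 bumps 6 from row 1; 6 starts row 2. P = [[3], [6]].
Insert 2: 2 bumps 3 from row 1; 3 bumps 6 from row 2; 6 starts row 3. P = [[2], [3], [6]].
Insert 7: appended to row 1. P = [[2, 7], [3], [6]].
Insert 8: appended to row 1. P = [[2, 7, 8], [3], [6]].
Insert 5: 5 bumps 7 from row 1; 7 appends to row 2. P = [[2, 5, 8], [3, 7], [6]].
Insert 1: 1 bumps 2 from row 1; 2 bumps 3 from row 2; 3 bumps 6 from row 3; 6 starts row 4. P = [[1, 5, 8], [2, 7], [3], [6]].
Insert 4: 4 bumps 5 from row 1; 5 bumps 7 from row 2; 7 appends to row 3. P = [[1, 4, 8], [2, 5], [3, 7], [6]].

So P = [[1, 4, 8], [2, 5], [3, 7], [6]], Q = [[1, 4, 5], [2, 6], [3, 8], [7]].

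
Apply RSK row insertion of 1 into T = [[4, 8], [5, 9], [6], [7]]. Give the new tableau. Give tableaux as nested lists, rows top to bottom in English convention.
[[1, 8], [4, 9], [5], [6], [7]]

In row 1, 1 replaces 4 (the leftmost entry greater than 1); 4 is bumped to row 2. In row 2, 4 replaces 5 (the leftmost entry greater than 4); 5 is bumped to row 3. In row 3, 5 replaces 6 (the leftmost entry greater than 5); 6 is bumped to row 4. In row 4, 6 replaces 7 (the leftmost entry greater than 6); 7 is bumped to row 5. 7 starts a new row 5. The new tableau is [[1, 8], [4, 9], [5], [6], [7]].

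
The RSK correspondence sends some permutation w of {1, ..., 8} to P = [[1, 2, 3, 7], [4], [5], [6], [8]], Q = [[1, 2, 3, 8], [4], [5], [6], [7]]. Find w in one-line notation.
Reverse the RSK construction: for i from n down to 1, find the cell of Q containing i, remove the entry at that cell from P, and reverse-bump it up through P; the value ejected from row 1 is w(i).

Step i=8: Q has 8 at row 1, column 4; remove that cell from P, ejecting 7. So w(8) = 7. P is now [[1, 2, 3], [4], [5], [6], [8]].
Step i=7: Q has 7 at row 5, column 1; remove 8 from row 5 of P and reverse-bump: 8 enters row 4 and ejects 6; 6 enters row 3 and ejects 5; 5 enters row 2 and ejects 4; 4 enters row 1 and ejects 3. So w(7) = 3. P is now [[1, 2, 4], [5], [6], [8]].
Step i=6: Q has 6 at row 4, column 1; remove 8 from row 4 of P and reverse-bump: 8 enters row 3 and ejects 6; 6 enters row 2 and ejects 5; 5 enters row 1 and ejects 4. So w(6) = 4. P is now [[1, 2, 5], [6], [8]].
Step i=5: Q has 5 at row 3, column 1; remove 8 from row 3 of P and reverse-bump: 8 enters row 2 and ejects 6; 6 enters row 1 and ejects 5. So w(5) = 5. P is now [[1, 2, 6], [8]].
Step i=4: Q has 4 at row 2, column 1; remove 8 from row 2 of P and reverse-bump: 8 enters row 1 and ejects 6. So w(4) = 6. P is now [[1, 2, 8]].
Step i=3: Q has 3 at row 1, column 3; remove that cell from P, ejecting 8. So w(3) = 8. P is now [[1, 2]].
Step i=2: Q has 2 at row 1, column 2; remove that cell from P, ejecting 2. So w(2) = 2. P is now [[1]].
Step i=1: Q has 1 at row 1, column 1; remove that cell from P, ejecting 1. So w(1) = 1. P is now [].

So w = 1 2 8 6 5 4 3 7.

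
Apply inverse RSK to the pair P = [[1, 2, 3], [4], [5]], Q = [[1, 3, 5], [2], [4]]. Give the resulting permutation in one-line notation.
5 1 4 2 3

Reverse the RSK construction: for i from n down to 1, find the cell of Q containing i, remove the entry at that cell from P, and reverse-bump it up through P; the value ejected from row 1 is w(i).

Step i=5: Q has 5 at row 1, column 3; remove that cell from P, ejecting 3. So w(5) = 3. P is now [[1, 2], [4], [5]].
Step i=4: Q has 4 at row 3, column 1; remove 5 from row 3 of P and reverse-bump: 5 enters row 2 and ejects 4; 4 enters row 1 and ejects 2. So w(4) = 2. P is now [[1, 4], [5]].
Step i=3: Q has 3 at row 1, column 2; remove that cell from P, ejecting 4. So w(3) = 4. P is now [[1], [5]].
Step i=2: Q has 2 at row 2, column 1; remove 5 from row 2 of P and reverse-bump: 5 enters row 1 and ejects 1. So w(2) = 1. P is now [[5]].
Step i=1: Q has 1 at row 1, column 1; remove that cell from P, ejecting 5. So w(1) = 5. P is now [].

So w = 5 1 4 2 3.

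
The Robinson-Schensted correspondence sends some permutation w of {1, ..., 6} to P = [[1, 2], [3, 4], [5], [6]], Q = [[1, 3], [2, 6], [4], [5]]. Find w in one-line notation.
Reverse the RSK construction: for i from n down to 1, find the cell of Q containing i, remove the entry at that cell from P, and reverse-bump it up through P; the value ejected from row 1 is w(i).

Step i=6: Q has 6 at row 2, column 2; remove 4 from row 2 of P and reverse-bump: 4 enters row 1 and ejects 2. So w(6) = 2. P is now [[1, 4], [3], [5], [6]].
Step i=5: Q has 5 at row 4, column 1; remove 6 from row 4 of P and reverse-bump: 6 enters row 3 and ejects 5; 5 enters row 2 and ejects 3; 3 enters row 1 and ejects 1. So w(5) = 1. P is now [[3, 4], [5], [6]].
Step i=4: Q has 4 at row 3, column 1; remove 6 from row 3 of P and reverse-bump: 6 enters row 2 and ejects 5; 5 enters row 1 and ejects 4. So w(4) = 4. P is now [[3, 5], [6]].
Step i=3: Q has 3 at row 1, column 2; remove that cell from P, ejecting 5. So w(3) = 5. P is now [[3], [6]].
Step i=2: Q has 2 at row 2, column 1; remove 6 from row 2 of P and reverse-bump: 6 enters row 1 and ejects 3. So w(2) = 3. P is now [[6]].
Step i=1: Q has 1 at row 1, column 1; remove that cell from P, ejecting 6. So w(1) = 6. P is now [].

So w = 6 3 5 4 1 2.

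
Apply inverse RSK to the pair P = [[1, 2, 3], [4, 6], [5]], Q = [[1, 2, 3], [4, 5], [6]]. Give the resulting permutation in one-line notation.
1 5 6 2 4 3

Reverse the RSK construction: for i from n down to 1, find the cell of Q containing i, remove the entry at that cell from P, and reverse-bump it up through P; the value ejected from row 1 is w(i).

Step i=6: Q has 6 at row 3, column 1; remove 5 from row 3 of P and reverse-bump: 5 enters row 2 and ejects 4; 4 enters row 1 and ejects 3. So w(6) = 3. P is now [[1, 2, 4], [5, 6]].
Step i=5: Q has 5 at row 2, column 2; remove 6 from row 2 of P and reverse-bump: 6 enters row 1 and ejects 4. So w(5) = 4. P is now [[1, 2, 6], [5]].
Step i=4: Q has 4 at row 2, column 1; remove 5 from row 2 of P and reverse-bump: 5 enters row 1 and ejects 2. So w(4) = 2. P is now [[1, 5, 6]].
Step i=3: Q has 3 at row 1, column 3; remove that cell from P, ejecting 6. So w(3) = 6. P is now [[1, 5]].
Step i=2: Q has 2 at row 1, column 2; remove that cell from P, ejecting 5. So w(2) = 5. P is now [[1]].
Step i=1: Q has 1 at row 1, column 1; remove that cell from P, ejecting 1. So w(1) = 1. P is now [].

So w = 1 5 6 2 4 3.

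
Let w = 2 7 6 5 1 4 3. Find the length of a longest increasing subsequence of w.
2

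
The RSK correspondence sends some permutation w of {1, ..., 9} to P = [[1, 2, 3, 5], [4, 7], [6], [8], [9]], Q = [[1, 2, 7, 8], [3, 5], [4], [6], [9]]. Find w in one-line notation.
Reverse the RSK construction: for i from n down to 1, find the cell of Q containing i, remove the entry at that cell from P, and reverse-bump it up through P; the value ejected from row 1 is w(i).

Step i=9: Q has 9 at row 5, column 1; remove 9 from row 5 of P and reverse-bump: 9 enters row 4 and ejects 8; 8 enters row 3 and ejects 6; 6 enters row 2 and ejects 4; 4 enters row 1 and ejects 3. So w(9) = 3. P is now [[1, 2, 4, 5], [6, 7], [8], [9]].
Step i=8: Q has 8 at row 1, column 4; remove that cell from P, ejecting 5. So w(8) = 5. P is now [[1, 2, 4], [6, 7], [8], [9]].
Step i=7: Q has 7 at row 1, column 3; remove that cell from P, ejecting 4. So w(7) = 4. P is now [[1, 2], [6, 7], [8], [9]].
Step i=6: Q has 6 at row 4, column 1; remove 9 from row 4 of P and reverse-bump: 9 enters row 3 and ejects 8; 8 enters row 2 and ejects 7; 7 enters row 1 and ejects 2. So w(6) = 2. P is now [[1, 7], [6, 8], [9]].
Step i=5: Q has 5 at row 2, column 2; remove 8 from row 2 of P and reverse-bump: 8 enters row 1 and ejects 7. So w(5) = 7. P is now [[1, 8], [6], [9]].
Step i=4: Q has 4 at row 3, column 1; remove 9 from row 3 of P and reverse-bump: 9 enters row 2 and ejects 6; 6 enters row 1 and ejects 1. So w(4) = 1. P is now [[6, 8], [9]].
Step i=3: Q has 3 at row 2, column 1; remove 9 from row 2 of P and reverse-bump: 9 enters row 1 and ejects 8. So w(3) = 8. P is now [[6, 9]].
Step i=2: Q has 2 at row 1, column 2; remove that cell from P, ejecting 9. So w(2) = 9. P is now [[6]].
Step i=1: Q has 1 at row 1, column 1; remove that cell from P, ejecting 6. So w(1) = 6. P is now [].

So w = 6 9 8 1 7 2 4 5 3.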